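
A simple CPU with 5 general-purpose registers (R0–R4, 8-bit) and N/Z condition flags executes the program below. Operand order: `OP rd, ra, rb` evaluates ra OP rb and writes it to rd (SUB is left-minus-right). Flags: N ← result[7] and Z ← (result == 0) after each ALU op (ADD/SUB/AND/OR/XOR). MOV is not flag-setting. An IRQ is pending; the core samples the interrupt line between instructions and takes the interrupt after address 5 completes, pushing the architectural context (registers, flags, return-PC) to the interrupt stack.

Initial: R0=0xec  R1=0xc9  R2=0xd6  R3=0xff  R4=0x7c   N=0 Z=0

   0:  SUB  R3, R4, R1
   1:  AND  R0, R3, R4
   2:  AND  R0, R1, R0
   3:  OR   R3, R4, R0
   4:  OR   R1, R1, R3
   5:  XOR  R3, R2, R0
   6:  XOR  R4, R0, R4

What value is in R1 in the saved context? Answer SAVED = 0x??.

SAVED = 0xfd

after  0: R0=0xec R1=0xc9 R2=0xd6 R3=0xb3 R4=0x7c  N=1 Z=0
after  1: R0=0x30 R1=0xc9 R2=0xd6 R3=0xb3 R4=0x7c  N=0 Z=0
after  2: R0=0x00 R1=0xc9 R2=0xd6 R3=0xb3 R4=0x7c  N=0 Z=1
after  3: R0=0x00 R1=0xc9 R2=0xd6 R3=0x7c R4=0x7c  N=0 Z=0
after  4: R0=0x00 R1=0xfd R2=0xd6 R3=0x7c R4=0x7c  N=1 Z=0
after  5: R0=0x00 R1=0xfd R2=0xd6 R3=0xd6 R4=0x7c  N=1 Z=0
-- IRQ taken; context saved, return-PC = 6 --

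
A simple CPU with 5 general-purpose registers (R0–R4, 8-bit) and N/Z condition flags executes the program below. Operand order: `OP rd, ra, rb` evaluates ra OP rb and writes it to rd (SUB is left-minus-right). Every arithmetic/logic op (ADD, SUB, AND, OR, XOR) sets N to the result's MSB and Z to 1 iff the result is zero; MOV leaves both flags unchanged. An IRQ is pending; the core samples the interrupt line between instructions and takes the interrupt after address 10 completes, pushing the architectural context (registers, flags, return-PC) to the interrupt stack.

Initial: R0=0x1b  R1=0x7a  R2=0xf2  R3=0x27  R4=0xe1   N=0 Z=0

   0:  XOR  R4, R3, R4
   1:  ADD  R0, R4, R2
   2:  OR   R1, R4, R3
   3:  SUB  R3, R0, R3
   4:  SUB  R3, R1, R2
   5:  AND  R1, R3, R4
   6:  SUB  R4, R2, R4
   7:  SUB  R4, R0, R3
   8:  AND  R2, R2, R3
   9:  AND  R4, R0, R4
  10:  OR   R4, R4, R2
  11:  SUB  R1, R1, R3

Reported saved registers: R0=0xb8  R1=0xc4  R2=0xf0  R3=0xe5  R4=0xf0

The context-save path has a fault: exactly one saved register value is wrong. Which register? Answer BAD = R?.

BAD = R3

after  0: R0=0x1b R1=0x7a R2=0xf2 R3=0x27 R4=0xc6  N=1 Z=0
after  1: R0=0xb8 R1=0x7a R2=0xf2 R3=0x27 R4=0xc6  N=1 Z=0
after  2: R0=0xb8 R1=0xe7 R2=0xf2 R3=0x27 R4=0xc6  N=1 Z=0
after  3: R0=0xb8 R1=0xe7 R2=0xf2 R3=0x91 R4=0xc6  N=1 Z=0
after  4: R0=0xb8 R1=0xe7 R2=0xf2 R3=0xf5 R4=0xc6  N=1 Z=0
after  5: R0=0xb8 R1=0xc4 R2=0xf2 R3=0xf5 R4=0xc6  N=1 Z=0
after  6: R0=0xb8 R1=0xc4 R2=0xf2 R3=0xf5 R4=0x2c  N=0 Z=0
after  7: R0=0xb8 R1=0xc4 R2=0xf2 R3=0xf5 R4=0xc3  N=1 Z=0
after  8: R0=0xb8 R1=0xc4 R2=0xf0 R3=0xf5 R4=0xc3  N=1 Z=0
after  9: R0=0xb8 R1=0xc4 R2=0xf0 R3=0xf5 R4=0x80  N=1 Z=0
after 10: R0=0xb8 R1=0xc4 R2=0xf0 R3=0xf5 R4=0xf0  N=1 Z=0
-- IRQ taken; context saved, return-PC = 11 --
mismatch: R3: reported 0xe5 vs actual 0xf5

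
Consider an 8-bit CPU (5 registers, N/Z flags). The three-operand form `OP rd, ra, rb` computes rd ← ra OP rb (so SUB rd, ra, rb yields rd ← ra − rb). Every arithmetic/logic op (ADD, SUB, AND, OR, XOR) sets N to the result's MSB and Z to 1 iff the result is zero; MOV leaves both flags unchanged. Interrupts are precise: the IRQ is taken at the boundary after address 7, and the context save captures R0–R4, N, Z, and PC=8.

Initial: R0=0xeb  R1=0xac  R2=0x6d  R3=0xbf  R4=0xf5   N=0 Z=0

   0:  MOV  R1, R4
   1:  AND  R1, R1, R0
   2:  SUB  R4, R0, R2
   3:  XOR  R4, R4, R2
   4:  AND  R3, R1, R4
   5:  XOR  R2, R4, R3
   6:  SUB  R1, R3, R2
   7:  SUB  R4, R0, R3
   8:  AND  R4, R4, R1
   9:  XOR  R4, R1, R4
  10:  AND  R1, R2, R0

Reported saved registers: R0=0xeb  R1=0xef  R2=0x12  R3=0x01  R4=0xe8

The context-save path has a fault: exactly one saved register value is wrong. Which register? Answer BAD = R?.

BAD = R4

after  0: R0=0xeb R1=0xf5 R2=0x6d R3=0xbf R4=0xf5  N=0 Z=0
after  1: R0=0xeb R1=0xe1 R2=0x6d R3=0xbf R4=0xf5  N=1 Z=0
after  2: R0=0xeb R1=0xe1 R2=0x6d R3=0xbf R4=0x7e  N=0 Z=0
after  3: R0=0xeb R1=0xe1 R2=0x6d R3=0xbf R4=0x13  N=0 Z=0
after  4: R0=0xeb R1=0xe1 R2=0x6d R3=0x01 R4=0x13  N=0 Z=0
after  5: R0=0xeb R1=0xe1 R2=0x12 R3=0x01 R4=0x13  N=0 Z=0
after  6: R0=0xeb R1=0xef R2=0x12 R3=0x01 R4=0x13  N=1 Z=0
after  7: R0=0xeb R1=0xef R2=0x12 R3=0x01 R4=0xea  N=1 Z=0
-- IRQ taken; context saved, return-PC = 8 --
mismatch: R4: reported 0xe8 vs actual 0xea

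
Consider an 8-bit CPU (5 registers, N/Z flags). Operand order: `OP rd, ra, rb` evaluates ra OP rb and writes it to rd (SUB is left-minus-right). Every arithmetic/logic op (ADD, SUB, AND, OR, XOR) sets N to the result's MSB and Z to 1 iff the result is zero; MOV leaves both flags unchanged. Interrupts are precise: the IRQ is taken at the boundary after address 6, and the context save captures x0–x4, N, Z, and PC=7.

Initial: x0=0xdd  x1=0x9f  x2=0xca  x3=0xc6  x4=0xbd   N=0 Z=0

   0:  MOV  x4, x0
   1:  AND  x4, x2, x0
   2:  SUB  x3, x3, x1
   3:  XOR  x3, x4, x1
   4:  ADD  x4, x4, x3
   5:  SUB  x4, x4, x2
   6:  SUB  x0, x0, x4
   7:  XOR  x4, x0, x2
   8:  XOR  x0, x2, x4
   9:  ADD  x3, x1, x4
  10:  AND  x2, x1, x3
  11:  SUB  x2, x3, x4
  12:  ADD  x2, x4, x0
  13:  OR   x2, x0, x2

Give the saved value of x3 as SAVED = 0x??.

SAVED = 0x57

after  0: x0=0xdd x1=0x9f x2=0xca x3=0xc6 x4=0xdd  N=0 Z=0
after  1: x0=0xdd x1=0x9f x2=0xca x3=0xc6 x4=0xc8  N=1 Z=0
after  2: x0=0xdd x1=0x9f x2=0xca x3=0x27 x4=0xc8  N=0 Z=0
after  3: x0=0xdd x1=0x9f x2=0xca x3=0x57 x4=0xc8  N=0 Z=0
after  4: x0=0xdd x1=0x9f x2=0xca x3=0x57 x4=0x1f  N=0 Z=0
after  5: x0=0xdd x1=0x9f x2=0xca x3=0x57 x4=0x55  N=0 Z=0
after  6: x0=0x88 x1=0x9f x2=0xca x3=0x57 x4=0x55  N=1 Z=0
-- IRQ taken; context saved, return-PC = 7 --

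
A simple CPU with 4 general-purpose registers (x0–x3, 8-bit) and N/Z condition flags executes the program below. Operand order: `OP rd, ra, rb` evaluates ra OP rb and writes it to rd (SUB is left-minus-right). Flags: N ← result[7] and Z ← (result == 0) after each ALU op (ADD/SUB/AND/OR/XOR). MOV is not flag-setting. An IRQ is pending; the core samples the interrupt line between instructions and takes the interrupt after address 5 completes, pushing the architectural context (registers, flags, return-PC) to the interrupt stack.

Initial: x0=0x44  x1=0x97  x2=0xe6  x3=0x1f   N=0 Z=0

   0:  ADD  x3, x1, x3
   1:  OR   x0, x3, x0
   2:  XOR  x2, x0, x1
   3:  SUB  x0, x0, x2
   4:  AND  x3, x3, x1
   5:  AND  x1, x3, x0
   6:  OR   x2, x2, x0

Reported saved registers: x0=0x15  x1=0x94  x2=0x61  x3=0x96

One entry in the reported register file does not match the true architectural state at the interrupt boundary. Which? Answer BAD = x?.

BAD = x0

after  0: x0=0x44 x1=0x97 x2=0xe6 x3=0xb6  N=1 Z=0
after  1: x0=0xf6 x1=0x97 x2=0xe6 x3=0xb6  N=1 Z=0
after  2: x0=0xf6 x1=0x97 x2=0x61 x3=0xb6  N=0 Z=0
after  3: x0=0x95 x1=0x97 x2=0x61 x3=0xb6  N=1 Z=0
after  4: x0=0x95 x1=0x97 x2=0x61 x3=0x96  N=1 Z=0
after  5: x0=0x95 x1=0x94 x2=0x61 x3=0x96  N=1 Z=0
-- IRQ taken; context saved, return-PC = 6 --
mismatch: x0: reported 0x15 vs actual 0x95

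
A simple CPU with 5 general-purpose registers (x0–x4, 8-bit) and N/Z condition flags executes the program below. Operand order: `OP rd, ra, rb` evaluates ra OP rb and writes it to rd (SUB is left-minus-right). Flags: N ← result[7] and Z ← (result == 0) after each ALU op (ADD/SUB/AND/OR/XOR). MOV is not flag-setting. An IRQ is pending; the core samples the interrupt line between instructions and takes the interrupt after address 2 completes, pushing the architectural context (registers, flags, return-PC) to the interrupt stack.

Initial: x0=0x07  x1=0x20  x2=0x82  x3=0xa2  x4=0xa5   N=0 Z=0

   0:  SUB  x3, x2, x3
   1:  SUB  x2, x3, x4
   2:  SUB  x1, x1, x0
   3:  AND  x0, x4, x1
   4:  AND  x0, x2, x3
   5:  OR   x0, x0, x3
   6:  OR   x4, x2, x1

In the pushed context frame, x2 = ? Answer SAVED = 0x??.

after  0: x0=0x07 x1=0x20 x2=0x82 x3=0xe0 x4=0xa5  N=1 Z=0
after  1: x0=0x07 x1=0x20 x2=0x3b x3=0xe0 x4=0xa5  N=0 Z=0
after  2: x0=0x07 x1=0x19 x2=0x3b x3=0xe0 x4=0xa5  N=0 Z=0
-- IRQ taken; context saved, return-PC = 3 --

SAVED = 0x3b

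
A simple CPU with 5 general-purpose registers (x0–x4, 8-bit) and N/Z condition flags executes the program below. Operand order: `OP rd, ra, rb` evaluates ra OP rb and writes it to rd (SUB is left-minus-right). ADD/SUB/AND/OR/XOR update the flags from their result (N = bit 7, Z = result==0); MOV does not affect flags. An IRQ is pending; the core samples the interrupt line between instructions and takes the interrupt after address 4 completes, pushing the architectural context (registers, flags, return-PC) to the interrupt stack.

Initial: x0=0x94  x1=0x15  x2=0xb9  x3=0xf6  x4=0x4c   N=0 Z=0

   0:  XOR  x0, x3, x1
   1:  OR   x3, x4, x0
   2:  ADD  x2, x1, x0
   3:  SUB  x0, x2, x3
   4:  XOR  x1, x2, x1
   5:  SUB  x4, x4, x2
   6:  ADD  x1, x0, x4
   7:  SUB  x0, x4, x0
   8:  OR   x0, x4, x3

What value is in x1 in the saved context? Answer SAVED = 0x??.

SAVED = 0xed

after  0: x0=0xe3 x1=0x15 x2=0xb9 x3=0xf6 x4=0x4c  N=1 Z=0
after  1: x0=0xe3 x1=0x15 x2=0xb9 x3=0xef x4=0x4c  N=1 Z=0
after  2: x0=0xe3 x1=0x15 x2=0xf8 x3=0xef x4=0x4c  N=1 Z=0
after  3: x0=0x09 x1=0x15 x2=0xf8 x3=0xef x4=0x4c  N=0 Z=0
after  4: x0=0x09 x1=0xed x2=0xf8 x3=0xef x4=0x4c  N=1 Z=0
-- IRQ taken; context saved, return-PC = 5 --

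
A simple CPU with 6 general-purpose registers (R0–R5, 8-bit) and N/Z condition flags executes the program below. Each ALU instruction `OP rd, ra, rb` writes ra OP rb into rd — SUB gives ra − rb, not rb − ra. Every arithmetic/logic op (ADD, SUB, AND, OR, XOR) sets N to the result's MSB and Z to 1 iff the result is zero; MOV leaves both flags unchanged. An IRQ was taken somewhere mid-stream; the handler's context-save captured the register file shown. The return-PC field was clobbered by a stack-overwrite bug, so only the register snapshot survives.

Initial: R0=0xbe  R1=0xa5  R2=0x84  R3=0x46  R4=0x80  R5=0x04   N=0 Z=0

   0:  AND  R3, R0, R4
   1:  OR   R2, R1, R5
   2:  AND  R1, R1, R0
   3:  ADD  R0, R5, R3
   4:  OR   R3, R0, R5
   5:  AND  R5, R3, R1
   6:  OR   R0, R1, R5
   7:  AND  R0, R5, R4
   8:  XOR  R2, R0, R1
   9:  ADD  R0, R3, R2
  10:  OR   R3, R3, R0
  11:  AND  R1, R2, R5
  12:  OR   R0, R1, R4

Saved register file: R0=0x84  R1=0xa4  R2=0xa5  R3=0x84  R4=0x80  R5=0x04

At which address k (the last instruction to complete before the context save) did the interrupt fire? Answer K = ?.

K = 4

after  0: R0=0xbe R1=0xa5 R2=0x84 R3=0x80 R4=0x80 R5=0x04  N=1 Z=0
after  1: R0=0xbe R1=0xa5 R2=0xa5 R3=0x80 R4=0x80 R5=0x04  N=1 Z=0
after  2: R0=0xbe R1=0xa4 R2=0xa5 R3=0x80 R4=0x80 R5=0x04  N=1 Z=0
after  3: R0=0x84 R1=0xa4 R2=0xa5 R3=0x80 R4=0x80 R5=0x04  N=1 Z=0
after  4: R0=0x84 R1=0xa4 R2=0xa5 R3=0x84 R4=0x80 R5=0x04  N=1 Z=0
-- IRQ taken; context saved, return-PC = 5 --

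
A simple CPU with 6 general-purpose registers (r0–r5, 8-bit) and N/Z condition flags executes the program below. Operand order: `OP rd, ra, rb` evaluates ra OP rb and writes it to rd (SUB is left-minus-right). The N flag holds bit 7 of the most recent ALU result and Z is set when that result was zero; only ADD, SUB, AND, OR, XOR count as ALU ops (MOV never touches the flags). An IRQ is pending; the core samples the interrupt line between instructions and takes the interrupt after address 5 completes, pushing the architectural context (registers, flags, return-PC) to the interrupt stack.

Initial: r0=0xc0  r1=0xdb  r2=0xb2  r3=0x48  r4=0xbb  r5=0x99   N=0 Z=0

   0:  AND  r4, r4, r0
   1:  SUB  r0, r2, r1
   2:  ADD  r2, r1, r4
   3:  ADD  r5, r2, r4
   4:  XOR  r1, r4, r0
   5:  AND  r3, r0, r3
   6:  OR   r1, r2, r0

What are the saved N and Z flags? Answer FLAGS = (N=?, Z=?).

after  0: r0=0xc0 r1=0xdb r2=0xb2 r3=0x48 r4=0x80 r5=0x99  N=1 Z=0
after  1: r0=0xd7 r1=0xdb r2=0xb2 r3=0x48 r4=0x80 r5=0x99  N=1 Z=0
after  2: r0=0xd7 r1=0xdb r2=0x5b r3=0x48 r4=0x80 r5=0x99  N=0 Z=0
after  3: r0=0xd7 r1=0xdb r2=0x5b r3=0x48 r4=0x80 r5=0xdb  N=1 Z=0
after  4: r0=0xd7 r1=0x57 r2=0x5b r3=0x48 r4=0x80 r5=0xdb  N=0 Z=0
after  5: r0=0xd7 r1=0x57 r2=0x5b r3=0x40 r4=0x80 r5=0xdb  N=0 Z=0
-- IRQ taken; context saved, return-PC = 6 --

FLAGS = (N=0, Z=0)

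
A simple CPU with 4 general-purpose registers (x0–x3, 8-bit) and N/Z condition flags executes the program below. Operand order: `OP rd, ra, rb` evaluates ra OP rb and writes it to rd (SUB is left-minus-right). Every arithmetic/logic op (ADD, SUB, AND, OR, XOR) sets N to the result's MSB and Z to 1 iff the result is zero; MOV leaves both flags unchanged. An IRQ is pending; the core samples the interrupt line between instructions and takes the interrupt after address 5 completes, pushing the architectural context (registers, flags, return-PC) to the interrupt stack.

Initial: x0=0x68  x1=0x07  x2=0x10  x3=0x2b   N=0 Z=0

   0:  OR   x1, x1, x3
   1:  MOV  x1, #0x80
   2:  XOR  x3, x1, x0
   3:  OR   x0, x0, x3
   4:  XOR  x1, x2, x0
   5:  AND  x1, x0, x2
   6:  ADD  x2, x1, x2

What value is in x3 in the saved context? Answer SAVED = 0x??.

after  0: x0=0x68 x1=0x2f x2=0x10 x3=0x2b  N=0 Z=0
after  1: x0=0x68 x1=0x80 x2=0x10 x3=0x2b  N=0 Z=0
after  2: x0=0x68 x1=0x80 x2=0x10 x3=0xe8  N=1 Z=0
after  3: x0=0xe8 x1=0x80 x2=0x10 x3=0xe8  N=1 Z=0
after  4: x0=0xe8 x1=0xf8 x2=0x10 x3=0xe8  N=1 Z=0
after  5: x0=0xe8 x1=0x00 x2=0x10 x3=0xe8  N=0 Z=1
-- IRQ taken; context saved, return-PC = 6 --

SAVED = 0xe8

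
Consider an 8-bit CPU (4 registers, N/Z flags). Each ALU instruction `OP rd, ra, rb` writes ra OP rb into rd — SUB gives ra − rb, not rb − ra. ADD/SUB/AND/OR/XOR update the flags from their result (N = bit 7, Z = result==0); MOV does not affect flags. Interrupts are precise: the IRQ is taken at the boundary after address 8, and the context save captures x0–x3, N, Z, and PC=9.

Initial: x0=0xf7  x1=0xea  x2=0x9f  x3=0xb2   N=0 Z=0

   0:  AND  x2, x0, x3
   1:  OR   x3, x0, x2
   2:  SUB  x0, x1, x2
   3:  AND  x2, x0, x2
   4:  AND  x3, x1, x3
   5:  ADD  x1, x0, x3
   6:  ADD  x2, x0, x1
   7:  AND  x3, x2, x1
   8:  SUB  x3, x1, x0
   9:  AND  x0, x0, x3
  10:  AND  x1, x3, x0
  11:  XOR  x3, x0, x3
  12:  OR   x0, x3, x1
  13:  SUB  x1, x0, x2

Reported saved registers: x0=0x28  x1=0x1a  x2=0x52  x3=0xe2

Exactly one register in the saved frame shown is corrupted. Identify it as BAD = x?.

after  0: x0=0xf7 x1=0xea x2=0xb2 x3=0xb2  N=1 Z=0
after  1: x0=0xf7 x1=0xea x2=0xb2 x3=0xf7  N=1 Z=0
after  2: x0=0x38 x1=0xea x2=0xb2 x3=0xf7  N=0 Z=0
after  3: x0=0x38 x1=0xea x2=0x30 x3=0xf7  N=0 Z=0
after  4: x0=0x38 x1=0xea x2=0x30 x3=0xe2  N=1 Z=0
after  5: x0=0x38 x1=0x1a x2=0x30 x3=0xe2  N=0 Z=0
after  6: x0=0x38 x1=0x1a x2=0x52 x3=0xe2  N=0 Z=0
after  7: x0=0x38 x1=0x1a x2=0x52 x3=0x12  N=0 Z=0
after  8: x0=0x38 x1=0x1a x2=0x52 x3=0xe2  N=1 Z=0
-- IRQ taken; context saved, return-PC = 9 --
mismatch: x0: reported 0x28 vs actual 0x38

BAD = x0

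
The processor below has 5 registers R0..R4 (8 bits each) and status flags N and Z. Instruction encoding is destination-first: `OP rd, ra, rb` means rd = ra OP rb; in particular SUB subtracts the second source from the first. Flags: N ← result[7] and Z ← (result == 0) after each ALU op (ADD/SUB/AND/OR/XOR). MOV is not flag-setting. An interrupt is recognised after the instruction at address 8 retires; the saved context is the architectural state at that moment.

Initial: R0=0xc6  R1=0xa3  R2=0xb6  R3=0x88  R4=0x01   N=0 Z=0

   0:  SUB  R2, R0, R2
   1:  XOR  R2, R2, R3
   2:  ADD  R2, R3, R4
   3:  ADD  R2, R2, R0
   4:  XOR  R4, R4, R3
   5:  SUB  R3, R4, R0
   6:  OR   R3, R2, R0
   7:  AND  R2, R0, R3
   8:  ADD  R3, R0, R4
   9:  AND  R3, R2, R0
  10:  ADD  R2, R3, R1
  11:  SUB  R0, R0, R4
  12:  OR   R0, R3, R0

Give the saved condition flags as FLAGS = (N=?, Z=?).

after  0: R0=0xc6 R1=0xa3 R2=0x10 R3=0x88 R4=0x01  N=0 Z=0
after  1: R0=0xc6 R1=0xa3 R2=0x98 R3=0x88 R4=0x01  N=1 Z=0
after  2: R0=0xc6 R1=0xa3 R2=0x89 R3=0x88 R4=0x01  N=1 Z=0
after  3: R0=0xc6 R1=0xa3 R2=0x4f R3=0x88 R4=0x01  N=0 Z=0
after  4: R0=0xc6 R1=0xa3 R2=0x4f R3=0x88 R4=0x89  N=1 Z=0
after  5: R0=0xc6 R1=0xa3 R2=0x4f R3=0xc3 R4=0x89  N=1 Z=0
after  6: R0=0xc6 R1=0xa3 R2=0x4f R3=0xcf R4=0x89  N=1 Z=0
after  7: R0=0xc6 R1=0xa3 R2=0xc6 R3=0xcf R4=0x89  N=1 Z=0
after  8: R0=0xc6 R1=0xa3 R2=0xc6 R3=0x4f R4=0x89  N=0 Z=0
-- IRQ taken; context saved, return-PC = 9 --

FLAGS = (N=0, Z=0)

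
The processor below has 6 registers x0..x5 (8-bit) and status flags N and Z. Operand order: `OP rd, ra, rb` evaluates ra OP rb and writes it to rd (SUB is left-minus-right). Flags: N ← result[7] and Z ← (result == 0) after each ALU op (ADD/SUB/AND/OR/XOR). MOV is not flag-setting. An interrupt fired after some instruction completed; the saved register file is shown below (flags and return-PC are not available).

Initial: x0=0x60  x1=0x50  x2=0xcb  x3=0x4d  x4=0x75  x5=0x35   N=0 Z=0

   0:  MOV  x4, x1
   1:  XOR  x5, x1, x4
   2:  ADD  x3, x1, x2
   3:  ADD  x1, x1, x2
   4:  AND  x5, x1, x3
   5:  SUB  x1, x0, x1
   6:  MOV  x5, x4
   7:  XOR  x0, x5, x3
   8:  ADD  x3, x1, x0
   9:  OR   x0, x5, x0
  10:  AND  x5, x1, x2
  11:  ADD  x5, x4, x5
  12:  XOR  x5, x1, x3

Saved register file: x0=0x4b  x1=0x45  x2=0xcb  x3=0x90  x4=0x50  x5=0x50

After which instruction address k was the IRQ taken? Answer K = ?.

after  0: x0=0x60 x1=0x50 x2=0xcb x3=0x4d x4=0x50 x5=0x35  N=0 Z=0
after  1: x0=0x60 x1=0x50 x2=0xcb x3=0x4d x4=0x50 x5=0x00  N=0 Z=1
after  2: x0=0x60 x1=0x50 x2=0xcb x3=0x1b x4=0x50 x5=0x00  N=0 Z=0
after  3: x0=0x60 x1=0x1b x2=0xcb x3=0x1b x4=0x50 x5=0x00  N=0 Z=0
after  4: x0=0x60 x1=0x1b x2=0xcb x3=0x1b x4=0x50 x5=0x1b  N=0 Z=0
after  5: x0=0x60 x1=0x45 x2=0xcb x3=0x1b x4=0x50 x5=0x1b  N=0 Z=0
after  6: x0=0x60 x1=0x45 x2=0xcb x3=0x1b x4=0x50 x5=0x50  N=0 Z=0
after  7: x0=0x4b x1=0x45 x2=0xcb x3=0x1b x4=0x50 x5=0x50  N=0 Z=0
after  8: x0=0x4b x1=0x45 x2=0xcb x3=0x90 x4=0x50 x5=0x50  N=1 Z=0
-- IRQ taken; context saved, return-PC = 9 --

K = 8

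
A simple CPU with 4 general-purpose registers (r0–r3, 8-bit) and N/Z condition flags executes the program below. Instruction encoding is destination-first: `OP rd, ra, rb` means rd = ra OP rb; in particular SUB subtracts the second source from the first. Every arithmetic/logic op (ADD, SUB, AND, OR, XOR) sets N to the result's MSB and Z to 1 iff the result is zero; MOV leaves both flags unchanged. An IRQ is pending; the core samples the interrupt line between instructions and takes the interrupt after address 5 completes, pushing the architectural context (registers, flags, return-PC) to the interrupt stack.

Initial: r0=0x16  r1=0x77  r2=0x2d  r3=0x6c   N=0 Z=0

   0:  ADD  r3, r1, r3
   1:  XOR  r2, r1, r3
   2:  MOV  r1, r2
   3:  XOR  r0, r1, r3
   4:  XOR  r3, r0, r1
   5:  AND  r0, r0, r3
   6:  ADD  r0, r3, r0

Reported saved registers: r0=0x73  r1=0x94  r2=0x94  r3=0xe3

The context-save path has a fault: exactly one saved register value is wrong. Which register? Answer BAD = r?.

BAD = r0

after  0: r0=0x16 r1=0x77 r2=0x2d r3=0xe3  N=1 Z=0
after  1: r0=0x16 r1=0x77 r2=0x94 r3=0xe3  N=1 Z=0
after  2: r0=0x16 r1=0x94 r2=0x94 r3=0xe3  N=1 Z=0
after  3: r0=0x77 r1=0x94 r2=0x94 r3=0xe3  N=0 Z=0
after  4: r0=0x77 r1=0x94 r2=0x94 r3=0xe3  N=1 Z=0
after  5: r0=0x63 r1=0x94 r2=0x94 r3=0xe3  N=0 Z=0
-- IRQ taken; context saved, return-PC = 6 --
mismatch: r0: reported 0x73 vs actual 0x63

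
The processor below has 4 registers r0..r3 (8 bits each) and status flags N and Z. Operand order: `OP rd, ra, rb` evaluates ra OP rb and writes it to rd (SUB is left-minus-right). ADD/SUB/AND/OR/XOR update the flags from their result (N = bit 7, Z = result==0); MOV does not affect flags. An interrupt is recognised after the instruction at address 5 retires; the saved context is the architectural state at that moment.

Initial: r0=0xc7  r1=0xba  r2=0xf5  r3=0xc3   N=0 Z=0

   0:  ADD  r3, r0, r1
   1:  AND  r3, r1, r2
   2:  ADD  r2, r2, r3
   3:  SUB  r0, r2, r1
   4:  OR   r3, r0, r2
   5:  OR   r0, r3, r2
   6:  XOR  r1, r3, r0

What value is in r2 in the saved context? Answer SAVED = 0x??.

SAVED = 0xa5

after  0: r0=0xc7 r1=0xba r2=0xf5 r3=0x81  N=1 Z=0
after  1: r0=0xc7 r1=0xba r2=0xf5 r3=0xb0  N=1 Z=0
after  2: r0=0xc7 r1=0xba r2=0xa5 r3=0xb0  N=1 Z=0
after  3: r0=0xeb r1=0xba r2=0xa5 r3=0xb0  N=1 Z=0
after  4: r0=0xeb r1=0xba r2=0xa5 r3=0xef  N=1 Z=0
after  5: r0=0xef r1=0xba r2=0xa5 r3=0xef  N=1 Z=0
-- IRQ taken; context saved, return-PC = 6 --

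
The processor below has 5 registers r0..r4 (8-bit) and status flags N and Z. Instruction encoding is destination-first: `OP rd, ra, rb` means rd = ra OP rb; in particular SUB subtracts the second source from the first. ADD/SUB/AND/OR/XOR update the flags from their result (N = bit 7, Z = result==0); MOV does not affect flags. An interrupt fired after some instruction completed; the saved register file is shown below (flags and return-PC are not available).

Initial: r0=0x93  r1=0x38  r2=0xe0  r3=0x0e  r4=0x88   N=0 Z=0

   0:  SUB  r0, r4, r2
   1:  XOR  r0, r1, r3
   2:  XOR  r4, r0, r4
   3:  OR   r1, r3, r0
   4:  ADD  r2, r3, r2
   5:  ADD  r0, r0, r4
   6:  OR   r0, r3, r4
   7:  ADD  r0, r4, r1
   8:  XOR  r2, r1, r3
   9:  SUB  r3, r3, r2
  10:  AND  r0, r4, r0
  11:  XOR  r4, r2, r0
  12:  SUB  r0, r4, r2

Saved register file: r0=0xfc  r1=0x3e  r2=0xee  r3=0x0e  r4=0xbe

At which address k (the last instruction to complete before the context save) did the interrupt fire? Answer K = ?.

K = 7

after  0: r0=0xa8 r1=0x38 r2=0xe0 r3=0x0e r4=0x88  N=1 Z=0
after  1: r0=0x36 r1=0x38 r2=0xe0 r3=0x0e r4=0x88  N=0 Z=0
after  2: r0=0x36 r1=0x38 r2=0xe0 r3=0x0e r4=0xbe  N=1 Z=0
after  3: r0=0x36 r1=0x3e r2=0xe0 r3=0x0e r4=0xbe  N=0 Z=0
after  4: r0=0x36 r1=0x3e r2=0xee r3=0x0e r4=0xbe  N=1 Z=0
after  5: r0=0xf4 r1=0x3e r2=0xee r3=0x0e r4=0xbe  N=1 Z=0
after  6: r0=0xbe r1=0x3e r2=0xee r3=0x0e r4=0xbe  N=1 Z=0
after  7: r0=0xfc r1=0x3e r2=0xee r3=0x0e r4=0xbe  N=1 Z=0
-- IRQ taken; context saved, return-PC = 8 --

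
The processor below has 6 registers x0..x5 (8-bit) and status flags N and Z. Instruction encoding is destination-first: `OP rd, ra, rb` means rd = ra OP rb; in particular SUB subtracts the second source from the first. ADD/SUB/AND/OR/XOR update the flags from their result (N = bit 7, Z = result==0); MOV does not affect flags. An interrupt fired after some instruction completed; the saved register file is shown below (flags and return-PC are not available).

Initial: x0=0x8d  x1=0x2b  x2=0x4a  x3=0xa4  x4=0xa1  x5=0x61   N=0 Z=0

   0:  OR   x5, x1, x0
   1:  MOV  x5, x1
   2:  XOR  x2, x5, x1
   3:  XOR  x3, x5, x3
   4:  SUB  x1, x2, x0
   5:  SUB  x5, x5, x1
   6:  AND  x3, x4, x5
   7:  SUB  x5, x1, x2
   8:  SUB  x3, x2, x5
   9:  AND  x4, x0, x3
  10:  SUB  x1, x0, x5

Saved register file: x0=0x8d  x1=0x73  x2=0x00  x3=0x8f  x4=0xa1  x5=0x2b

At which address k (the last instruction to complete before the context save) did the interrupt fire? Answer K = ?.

K = 4

after  0: x0=0x8d x1=0x2b x2=0x4a x3=0xa4 x4=0xa1 x5=0xaf  N=1 Z=0
after  1: x0=0x8d x1=0x2b x2=0x4a x3=0xa4 x4=0xa1 x5=0x2b  N=1 Z=0
after  2: x0=0x8d x1=0x2b x2=0x00 x3=0xa4 x4=0xa1 x5=0x2b  N=0 Z=1
after  3: x0=0x8d x1=0x2b x2=0x00 x3=0x8f x4=0xa1 x5=0x2b  N=1 Z=0
after  4: x0=0x8d x1=0x73 x2=0x00 x3=0x8f x4=0xa1 x5=0x2b  N=0 Z=0
-- IRQ taken; context saved, return-PC = 5 --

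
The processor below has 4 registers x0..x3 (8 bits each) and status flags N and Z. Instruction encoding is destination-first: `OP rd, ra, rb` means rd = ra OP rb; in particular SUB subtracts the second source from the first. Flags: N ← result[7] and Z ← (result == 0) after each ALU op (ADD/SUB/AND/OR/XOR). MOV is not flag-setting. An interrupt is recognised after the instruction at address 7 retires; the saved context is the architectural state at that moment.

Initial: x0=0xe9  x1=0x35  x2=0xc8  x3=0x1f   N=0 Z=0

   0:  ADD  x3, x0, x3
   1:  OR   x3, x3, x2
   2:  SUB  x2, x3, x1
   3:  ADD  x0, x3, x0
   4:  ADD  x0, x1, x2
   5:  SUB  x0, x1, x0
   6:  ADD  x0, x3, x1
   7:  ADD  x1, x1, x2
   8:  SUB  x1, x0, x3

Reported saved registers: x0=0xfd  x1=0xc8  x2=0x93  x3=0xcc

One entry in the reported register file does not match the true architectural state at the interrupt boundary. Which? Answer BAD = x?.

BAD = x3

after  0: x0=0xe9 x1=0x35 x2=0xc8 x3=0x08  N=0 Z=0
after  1: x0=0xe9 x1=0x35 x2=0xc8 x3=0xc8  N=1 Z=0
after  2: x0=0xe9 x1=0x35 x2=0x93 x3=0xc8  N=1 Z=0
after  3: x0=0xb1 x1=0x35 x2=0x93 x3=0xc8  N=1 Z=0
after  4: x0=0xc8 x1=0x35 x2=0x93 x3=0xc8  N=1 Z=0
after  5: x0=0x6d x1=0x35 x2=0x93 x3=0xc8  N=0 Z=0
after  6: x0=0xfd x1=0x35 x2=0x93 x3=0xc8  N=1 Z=0
after  7: x0=0xfd x1=0xc8 x2=0x93 x3=0xc8  N=1 Z=0
-- IRQ taken; context saved, return-PC = 8 --
mismatch: x3: reported 0xcc vs actual 0xc8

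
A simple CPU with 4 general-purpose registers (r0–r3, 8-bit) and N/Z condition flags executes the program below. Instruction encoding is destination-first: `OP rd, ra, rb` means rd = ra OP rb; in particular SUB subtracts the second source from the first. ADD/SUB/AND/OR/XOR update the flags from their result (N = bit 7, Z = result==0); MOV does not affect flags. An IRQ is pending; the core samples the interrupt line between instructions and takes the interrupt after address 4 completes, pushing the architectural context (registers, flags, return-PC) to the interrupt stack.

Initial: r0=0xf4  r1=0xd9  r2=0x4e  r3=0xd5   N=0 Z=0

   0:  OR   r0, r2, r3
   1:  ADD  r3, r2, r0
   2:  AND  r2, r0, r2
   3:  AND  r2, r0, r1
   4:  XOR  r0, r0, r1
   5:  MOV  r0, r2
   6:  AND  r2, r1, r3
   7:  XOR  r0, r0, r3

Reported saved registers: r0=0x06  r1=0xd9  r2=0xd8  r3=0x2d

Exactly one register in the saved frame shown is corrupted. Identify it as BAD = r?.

BAD = r2

after  0: r0=0xdf r1=0xd9 r2=0x4e r3=0xd5  N=1 Z=0
after  1: r0=0xdf r1=0xd9 r2=0x4e r3=0x2d  N=0 Z=0
after  2: r0=0xdf r1=0xd9 r2=0x4e r3=0x2d  N=0 Z=0
after  3: r0=0xdf r1=0xd9 r2=0xd9 r3=0x2d  N=1 Z=0
after  4: r0=0x06 r1=0xd9 r2=0xd9 r3=0x2d  N=0 Z=0
-- IRQ taken; context saved, return-PC = 5 --
mismatch: r2: reported 0xd8 vs actual 0xd9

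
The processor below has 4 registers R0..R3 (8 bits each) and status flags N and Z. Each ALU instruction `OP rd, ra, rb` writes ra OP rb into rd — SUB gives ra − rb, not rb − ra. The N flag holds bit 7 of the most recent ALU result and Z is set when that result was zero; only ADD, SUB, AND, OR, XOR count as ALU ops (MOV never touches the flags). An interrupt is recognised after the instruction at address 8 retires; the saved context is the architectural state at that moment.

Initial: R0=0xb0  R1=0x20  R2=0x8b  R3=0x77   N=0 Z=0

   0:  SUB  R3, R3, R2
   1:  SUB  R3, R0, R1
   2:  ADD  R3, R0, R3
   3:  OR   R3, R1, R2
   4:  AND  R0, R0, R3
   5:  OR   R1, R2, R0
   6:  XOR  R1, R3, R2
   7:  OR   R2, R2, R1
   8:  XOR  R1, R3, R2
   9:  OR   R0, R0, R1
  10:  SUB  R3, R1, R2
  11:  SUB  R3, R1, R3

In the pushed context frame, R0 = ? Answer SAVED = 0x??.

after  0: R0=0xb0 R1=0x20 R2=0x8b R3=0xec  N=1 Z=0
after  1: R0=0xb0 R1=0x20 R2=0x8b R3=0x90  N=1 Z=0
after  2: R0=0xb0 R1=0x20 R2=0x8b R3=0x40  N=0 Z=0
after  3: R0=0xb0 R1=0x20 R2=0x8b R3=0xab  N=1 Z=0
after  4: R0=0xa0 R1=0x20 R2=0x8b R3=0xab  N=1 Z=0
after  5: R0=0xa0 R1=0xab R2=0x8b R3=0xab  N=1 Z=0
after  6: R0=0xa0 R1=0x20 R2=0x8b R3=0xab  N=0 Z=0
after  7: R0=0xa0 R1=0x20 R2=0xab R3=0xab  N=1 Z=0
after  8: R0=0xa0 R1=0x00 R2=0xab R3=0xab  N=0 Z=1
-- IRQ taken; context saved, return-PC = 9 --

SAVED = 0xa0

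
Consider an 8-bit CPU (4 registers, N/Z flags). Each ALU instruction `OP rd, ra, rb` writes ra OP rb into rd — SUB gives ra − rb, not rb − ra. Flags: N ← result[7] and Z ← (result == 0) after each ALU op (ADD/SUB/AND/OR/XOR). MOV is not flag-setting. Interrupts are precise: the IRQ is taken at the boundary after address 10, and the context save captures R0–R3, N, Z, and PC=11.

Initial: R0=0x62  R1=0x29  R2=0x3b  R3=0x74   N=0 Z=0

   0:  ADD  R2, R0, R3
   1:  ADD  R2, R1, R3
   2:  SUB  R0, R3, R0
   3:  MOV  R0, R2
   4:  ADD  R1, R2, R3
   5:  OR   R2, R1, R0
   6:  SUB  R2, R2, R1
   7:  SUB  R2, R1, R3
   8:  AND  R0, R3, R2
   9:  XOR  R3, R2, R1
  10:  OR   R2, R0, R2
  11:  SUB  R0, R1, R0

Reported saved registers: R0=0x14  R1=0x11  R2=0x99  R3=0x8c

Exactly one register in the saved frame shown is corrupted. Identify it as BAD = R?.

BAD = R2

after  0: R0=0x62 R1=0x29 R2=0xd6 R3=0x74  N=1 Z=0
after  1: R0=0x62 R1=0x29 R2=0x9d R3=0x74  N=1 Z=0
after  2: R0=0x12 R1=0x29 R2=0x9d R3=0x74  N=0 Z=0
after  3: R0=0x9d R1=0x29 R2=0x9d R3=0x74  N=0 Z=0
after  4: R0=0x9d R1=0x11 R2=0x9d R3=0x74  N=0 Z=0
after  5: R0=0x9d R1=0x11 R2=0x9d R3=0x74  N=1 Z=0
after  6: R0=0x9d R1=0x11 R2=0x8c R3=0x74  N=1 Z=0
after  7: R0=0x9d R1=0x11 R2=0x9d R3=0x74  N=1 Z=0
after  8: R0=0x14 R1=0x11 R2=0x9d R3=0x74  N=0 Z=0
after  9: R0=0x14 R1=0x11 R2=0x9d R3=0x8c  N=1 Z=0
after 10: R0=0x14 R1=0x11 R2=0x9d R3=0x8c  N=1 Z=0
-- IRQ taken; context saved, return-PC = 11 --
mismatch: R2: reported 0x99 vs actual 0x9d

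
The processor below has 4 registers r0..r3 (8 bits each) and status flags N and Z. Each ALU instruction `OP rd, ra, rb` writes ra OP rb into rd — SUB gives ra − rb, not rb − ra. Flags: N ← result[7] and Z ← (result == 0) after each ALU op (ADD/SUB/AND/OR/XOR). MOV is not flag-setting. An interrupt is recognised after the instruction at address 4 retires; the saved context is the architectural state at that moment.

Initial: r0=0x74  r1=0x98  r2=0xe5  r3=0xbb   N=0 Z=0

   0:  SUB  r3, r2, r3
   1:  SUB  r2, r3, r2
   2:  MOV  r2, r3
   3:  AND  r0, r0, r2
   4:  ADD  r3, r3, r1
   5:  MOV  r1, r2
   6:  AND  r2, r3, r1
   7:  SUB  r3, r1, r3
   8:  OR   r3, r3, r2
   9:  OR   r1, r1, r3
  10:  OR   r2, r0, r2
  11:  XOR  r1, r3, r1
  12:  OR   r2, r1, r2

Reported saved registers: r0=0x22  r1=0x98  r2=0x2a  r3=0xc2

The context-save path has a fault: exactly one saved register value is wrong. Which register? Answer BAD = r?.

BAD = r0

after  0: r0=0x74 r1=0x98 r2=0xe5 r3=0x2a  N=0 Z=0
after  1: r0=0x74 r1=0x98 r2=0x45 r3=0x2a  N=0 Z=0
after  2: r0=0x74 r1=0x98 r2=0x2a r3=0x2a  N=0 Z=0
after  3: r0=0x20 r1=0x98 r2=0x2a r3=0x2a  N=0 Z=0
after  4: r0=0x20 r1=0x98 r2=0x2a r3=0xc2  N=1 Z=0
-- IRQ taken; context saved, return-PC = 5 --
mismatch: r0: reported 0x22 vs actual 0x20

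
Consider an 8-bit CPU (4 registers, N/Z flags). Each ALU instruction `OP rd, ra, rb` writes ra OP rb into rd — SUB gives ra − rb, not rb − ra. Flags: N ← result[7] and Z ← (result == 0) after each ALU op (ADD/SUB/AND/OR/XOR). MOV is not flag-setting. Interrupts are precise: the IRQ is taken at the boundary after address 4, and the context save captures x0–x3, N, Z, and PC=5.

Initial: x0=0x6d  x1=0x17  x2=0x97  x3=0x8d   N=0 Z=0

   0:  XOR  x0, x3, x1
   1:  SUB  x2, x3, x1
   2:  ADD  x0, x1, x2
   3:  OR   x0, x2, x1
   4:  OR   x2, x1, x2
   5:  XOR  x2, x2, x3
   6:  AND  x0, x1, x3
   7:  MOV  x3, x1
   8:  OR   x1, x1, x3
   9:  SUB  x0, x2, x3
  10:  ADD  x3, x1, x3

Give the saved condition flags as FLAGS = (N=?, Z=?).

FLAGS = (N=0, Z=0)

after  0: x0=0x9a x1=0x17 x2=0x97 x3=0x8d  N=1 Z=0
after  1: x0=0x9a x1=0x17 x2=0x76 x3=0x8d  N=0 Z=0
after  2: x0=0x8d x1=0x17 x2=0x76 x3=0x8d  N=1 Z=0
after  3: x0=0x77 x1=0x17 x2=0x76 x3=0x8d  N=0 Z=0
after  4: x0=0x77 x1=0x17 x2=0x77 x3=0x8d  N=0 Z=0
-- IRQ taken; context saved, return-PC = 5 --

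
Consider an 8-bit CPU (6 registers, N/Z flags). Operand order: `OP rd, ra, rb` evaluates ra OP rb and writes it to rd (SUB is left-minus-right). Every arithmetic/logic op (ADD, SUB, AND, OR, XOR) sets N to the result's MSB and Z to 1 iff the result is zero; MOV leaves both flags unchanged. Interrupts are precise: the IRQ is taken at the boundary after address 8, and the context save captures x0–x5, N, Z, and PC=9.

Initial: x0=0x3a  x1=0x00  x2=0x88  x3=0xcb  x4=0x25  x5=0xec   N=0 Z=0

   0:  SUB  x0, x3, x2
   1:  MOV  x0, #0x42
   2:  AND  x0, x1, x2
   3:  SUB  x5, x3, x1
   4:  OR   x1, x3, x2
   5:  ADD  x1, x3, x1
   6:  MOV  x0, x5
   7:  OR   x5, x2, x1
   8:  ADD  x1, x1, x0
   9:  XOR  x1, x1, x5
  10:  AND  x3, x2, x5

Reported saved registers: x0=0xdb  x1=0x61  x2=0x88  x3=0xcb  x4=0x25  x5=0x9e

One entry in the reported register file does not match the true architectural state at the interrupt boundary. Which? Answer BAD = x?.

after  0: x0=0x43 x1=0x00 x2=0x88 x3=0xcb x4=0x25 x5=0xec  N=0 Z=0
after  1: x0=0x42 x1=0x00 x2=0x88 x3=0xcb x4=0x25 x5=0xec  N=0 Z=0
after  2: x0=0x00 x1=0x00 x2=0x88 x3=0xcb x4=0x25 x5=0xec  N=0 Z=1
after  3: x0=0x00 x1=0x00 x2=0x88 x3=0xcb x4=0x25 x5=0xcb  N=1 Z=0
after  4: x0=0x00 x1=0xcb x2=0x88 x3=0xcb x4=0x25 x5=0xcb  N=1 Z=0
after  5: x0=0x00 x1=0x96 x2=0x88 x3=0xcb x4=0x25 x5=0xcb  N=1 Z=0
after  6: x0=0xcb x1=0x96 x2=0x88 x3=0xcb x4=0x25 x5=0xcb  N=1 Z=0
after  7: x0=0xcb x1=0x96 x2=0x88 x3=0xcb x4=0x25 x5=0x9e  N=1 Z=0
after  8: x0=0xcb x1=0x61 x2=0x88 x3=0xcb x4=0x25 x5=0x9e  N=0 Z=0
-- IRQ taken; context saved, return-PC = 9 --
mismatch: x0: reported 0xdb vs actual 0xcb

BAD = x0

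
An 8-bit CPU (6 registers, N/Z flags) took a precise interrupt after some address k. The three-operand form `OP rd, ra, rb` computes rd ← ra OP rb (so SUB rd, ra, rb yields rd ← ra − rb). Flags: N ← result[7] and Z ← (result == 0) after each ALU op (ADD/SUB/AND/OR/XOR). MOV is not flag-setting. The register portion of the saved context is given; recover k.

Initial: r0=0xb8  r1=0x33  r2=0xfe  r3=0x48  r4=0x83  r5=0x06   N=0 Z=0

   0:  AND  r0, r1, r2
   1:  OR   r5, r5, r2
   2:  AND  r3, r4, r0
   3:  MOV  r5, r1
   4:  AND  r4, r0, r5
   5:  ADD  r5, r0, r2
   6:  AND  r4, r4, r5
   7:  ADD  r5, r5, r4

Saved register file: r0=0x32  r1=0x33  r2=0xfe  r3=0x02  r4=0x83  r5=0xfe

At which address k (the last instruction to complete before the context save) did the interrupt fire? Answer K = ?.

K = 2

after  0: r0=0x32 r1=0x33 r2=0xfe r3=0x48 r4=0x83 r5=0x06  N=0 Z=0
after  1: r0=0x32 r1=0x33 r2=0xfe r3=0x48 r4=0x83 r5=0xfe  N=1 Z=0
after  2: r0=0x32 r1=0x33 r2=0xfe r3=0x02 r4=0x83 r5=0xfe  N=0 Z=0
-- IRQ taken; context saved, return-PC = 3 --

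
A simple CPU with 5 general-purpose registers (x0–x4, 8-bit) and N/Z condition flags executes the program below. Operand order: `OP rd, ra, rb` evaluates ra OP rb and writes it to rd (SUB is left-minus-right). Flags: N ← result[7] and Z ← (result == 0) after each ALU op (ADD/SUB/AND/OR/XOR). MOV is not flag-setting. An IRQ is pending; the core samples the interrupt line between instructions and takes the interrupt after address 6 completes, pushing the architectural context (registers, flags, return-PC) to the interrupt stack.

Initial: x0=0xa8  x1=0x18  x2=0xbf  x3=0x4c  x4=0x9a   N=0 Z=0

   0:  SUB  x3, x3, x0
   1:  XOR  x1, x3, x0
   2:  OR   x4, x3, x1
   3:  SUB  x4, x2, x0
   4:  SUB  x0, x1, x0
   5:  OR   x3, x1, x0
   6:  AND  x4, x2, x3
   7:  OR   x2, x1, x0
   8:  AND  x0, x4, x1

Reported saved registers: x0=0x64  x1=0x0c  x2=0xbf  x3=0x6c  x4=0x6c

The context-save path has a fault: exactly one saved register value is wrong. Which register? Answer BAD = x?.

BAD = x4

after  0: x0=0xa8 x1=0x18 x2=0xbf x3=0xa4 x4=0x9a  N=1 Z=0
after  1: x0=0xa8 x1=0x0c x2=0xbf x3=0xa4 x4=0x9a  N=0 Z=0
after  2: x0=0xa8 x1=0x0c x2=0xbf x3=0xa4 x4=0xac  N=1 Z=0
after  3: x0=0xa8 x1=0x0c x2=0xbf x3=0xa4 x4=0x17  N=0 Z=0
after  4: x0=0x64 x1=0x0c x2=0xbf x3=0xa4 x4=0x17  N=0 Z=0
after  5: x0=0x64 x1=0x0c x2=0xbf x3=0x6c x4=0x17  N=0 Z=0
after  6: x0=0x64 x1=0x0c x2=0xbf x3=0x6c x4=0x2c  N=0 Z=0
-- IRQ taken; context saved, return-PC = 7 --
mismatch: x4: reported 0x6c vs actual 0x2c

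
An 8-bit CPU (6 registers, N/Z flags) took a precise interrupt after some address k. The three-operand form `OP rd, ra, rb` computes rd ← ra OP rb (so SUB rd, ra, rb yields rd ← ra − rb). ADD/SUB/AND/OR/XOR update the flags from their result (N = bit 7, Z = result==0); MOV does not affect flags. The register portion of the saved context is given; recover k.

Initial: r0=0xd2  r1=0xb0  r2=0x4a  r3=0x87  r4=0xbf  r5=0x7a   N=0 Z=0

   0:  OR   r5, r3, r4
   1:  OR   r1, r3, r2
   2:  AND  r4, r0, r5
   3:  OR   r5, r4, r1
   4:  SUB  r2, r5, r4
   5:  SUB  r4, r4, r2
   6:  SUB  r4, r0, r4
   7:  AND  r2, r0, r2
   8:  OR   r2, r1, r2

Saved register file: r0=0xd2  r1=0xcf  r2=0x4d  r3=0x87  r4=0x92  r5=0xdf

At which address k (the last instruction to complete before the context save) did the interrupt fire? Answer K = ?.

K = 4

after  0: r0=0xd2 r1=0xb0 r2=0x4a r3=0x87 r4=0xbf r5=0xbf  N=1 Z=0
after  1: r0=0xd2 r1=0xcf r2=0x4a r3=0x87 r4=0xbf r5=0xbf  N=1 Z=0
after  2: r0=0xd2 r1=0xcf r2=0x4a r3=0x87 r4=0x92 r5=0xbf  N=1 Z=0
after  3: r0=0xd2 r1=0xcf r2=0x4a r3=0x87 r4=0x92 r5=0xdf  N=1 Z=0
after  4: r0=0xd2 r1=0xcf r2=0x4d r3=0x87 r4=0x92 r5=0xdf  N=0 Z=0
-- IRQ taken; context saved, return-PC = 5 --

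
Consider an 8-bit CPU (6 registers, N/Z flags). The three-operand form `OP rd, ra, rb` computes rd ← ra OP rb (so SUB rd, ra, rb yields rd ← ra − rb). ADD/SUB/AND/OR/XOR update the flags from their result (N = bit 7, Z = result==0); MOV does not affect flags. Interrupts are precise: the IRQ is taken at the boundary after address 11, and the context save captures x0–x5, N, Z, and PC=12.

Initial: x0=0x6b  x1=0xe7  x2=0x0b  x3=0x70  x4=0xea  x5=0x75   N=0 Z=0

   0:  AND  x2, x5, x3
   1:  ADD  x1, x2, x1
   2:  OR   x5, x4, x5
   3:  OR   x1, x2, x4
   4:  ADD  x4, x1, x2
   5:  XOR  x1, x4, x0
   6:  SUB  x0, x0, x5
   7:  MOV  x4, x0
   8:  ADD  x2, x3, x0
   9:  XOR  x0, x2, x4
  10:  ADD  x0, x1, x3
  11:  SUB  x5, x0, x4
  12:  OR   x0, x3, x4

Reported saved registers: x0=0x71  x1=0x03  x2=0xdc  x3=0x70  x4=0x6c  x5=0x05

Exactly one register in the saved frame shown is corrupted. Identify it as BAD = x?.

after  0: x0=0x6b x1=0xe7 x2=0x70 x3=0x70 x4=0xea x5=0x75  N=0 Z=0
after  1: x0=0x6b x1=0x57 x2=0x70 x3=0x70 x4=0xea x5=0x75  N=0 Z=0
after  2: x0=0x6b x1=0x57 x2=0x70 x3=0x70 x4=0xea x5=0xff  N=1 Z=0
after  3: x0=0x6b x1=0xfa x2=0x70 x3=0x70 x4=0xea x5=0xff  N=1 Z=0
after  4: x0=0x6b x1=0xfa x2=0x70 x3=0x70 x4=0x6a x5=0xff  N=0 Z=0
after  5: x0=0x6b x1=0x01 x2=0x70 x3=0x70 x4=0x6a x5=0xff  N=0 Z=0
after  6: x0=0x6c x1=0x01 x2=0x70 x3=0x70 x4=0x6a x5=0xff  N=0 Z=0
after  7: x0=0x6c x1=0x01 x2=0x70 x3=0x70 x4=0x6c x5=0xff  N=0 Z=0
after  8: x0=0x6c x1=0x01 x2=0xdc x3=0x70 x4=0x6c x5=0xff  N=1 Z=0
after  9: x0=0xb0 x1=0x01 x2=0xdc x3=0x70 x4=0x6c x5=0xff  N=1 Z=0
after 10: x0=0x71 x1=0x01 x2=0xdc x3=0x70 x4=0x6c x5=0xff  N=0 Z=0
after 11: x0=0x71 x1=0x01 x2=0xdc x3=0x70 x4=0x6c x5=0x05  N=0 Z=0
-- IRQ taken; context saved, return-PC = 12 --
mismatch: x1: reported 0x03 vs actual 0x01

BAD = x1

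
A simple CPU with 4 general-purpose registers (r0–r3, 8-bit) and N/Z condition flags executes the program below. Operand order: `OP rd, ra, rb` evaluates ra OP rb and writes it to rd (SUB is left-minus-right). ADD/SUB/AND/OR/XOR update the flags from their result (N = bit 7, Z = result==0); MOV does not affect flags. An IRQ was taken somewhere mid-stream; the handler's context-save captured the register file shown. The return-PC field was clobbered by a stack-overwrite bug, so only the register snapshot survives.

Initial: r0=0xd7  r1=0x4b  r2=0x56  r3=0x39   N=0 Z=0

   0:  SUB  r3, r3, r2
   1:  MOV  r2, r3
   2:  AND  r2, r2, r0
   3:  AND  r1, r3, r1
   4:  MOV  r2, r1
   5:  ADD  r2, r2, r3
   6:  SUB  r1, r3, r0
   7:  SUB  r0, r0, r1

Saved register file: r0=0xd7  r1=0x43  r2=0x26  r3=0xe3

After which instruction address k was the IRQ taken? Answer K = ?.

after  0: r0=0xd7 r1=0x4b r2=0x56 r3=0xe3  N=1 Z=0
after  1: r0=0xd7 r1=0x4b r2=0xe3 r3=0xe3  N=1 Z=0
after  2: r0=0xd7 r1=0x4b r2=0xc3 r3=0xe3  N=1 Z=0
after  3: r0=0xd7 r1=0x43 r2=0xc3 r3=0xe3  N=0 Z=0
after  4: r0=0xd7 r1=0x43 r2=0x43 r3=0xe3  N=0 Z=0
after  5: r0=0xd7 r1=0x43 r2=0x26 r3=0xe3  N=0 Z=0
-- IRQ taken; context saved, return-PC = 6 --

K = 5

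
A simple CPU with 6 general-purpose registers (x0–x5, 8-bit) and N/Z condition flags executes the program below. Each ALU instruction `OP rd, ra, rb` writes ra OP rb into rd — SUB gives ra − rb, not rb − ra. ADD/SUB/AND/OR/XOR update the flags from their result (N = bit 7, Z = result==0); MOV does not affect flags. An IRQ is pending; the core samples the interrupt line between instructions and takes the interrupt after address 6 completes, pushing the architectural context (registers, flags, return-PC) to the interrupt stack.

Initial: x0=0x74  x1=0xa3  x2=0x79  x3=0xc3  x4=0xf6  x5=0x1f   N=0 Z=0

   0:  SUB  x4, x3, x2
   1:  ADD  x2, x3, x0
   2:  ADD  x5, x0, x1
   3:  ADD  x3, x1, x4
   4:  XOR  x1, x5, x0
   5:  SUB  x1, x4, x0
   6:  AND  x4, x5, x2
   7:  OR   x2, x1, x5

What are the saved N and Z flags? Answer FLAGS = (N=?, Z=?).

after  0: x0=0x74 x1=0xa3 x2=0x79 x3=0xc3 x4=0x4a x5=0x1f  N=0 Z=0
after  1: x0=0x74 x1=0xa3 x2=0x37 x3=0xc3 x4=0x4a x5=0x1f  N=0 Z=0
after  2: x0=0x74 x1=0xa3 x2=0x37 x3=0xc3 x4=0x4a x5=0x17  N=0 Z=0
after  3: x0=0x74 x1=0xa3 x2=0x37 x3=0xed x4=0x4a x5=0x17  N=1 Z=0
after  4: x0=0x74 x1=0x63 x2=0x37 x3=0xed x4=0x4a x5=0x17  N=0 Z=0
after  5: x0=0x74 x1=0xd6 x2=0x37 x3=0xed x4=0x4a x5=0x17  N=1 Z=0
after  6: x0=0x74 x1=0xd6 x2=0x37 x3=0xed x4=0x17 x5=0x17  N=0 Z=0
-- IRQ taken; context saved, return-PC = 7 --

FLAGS = (N=0, Z=0)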